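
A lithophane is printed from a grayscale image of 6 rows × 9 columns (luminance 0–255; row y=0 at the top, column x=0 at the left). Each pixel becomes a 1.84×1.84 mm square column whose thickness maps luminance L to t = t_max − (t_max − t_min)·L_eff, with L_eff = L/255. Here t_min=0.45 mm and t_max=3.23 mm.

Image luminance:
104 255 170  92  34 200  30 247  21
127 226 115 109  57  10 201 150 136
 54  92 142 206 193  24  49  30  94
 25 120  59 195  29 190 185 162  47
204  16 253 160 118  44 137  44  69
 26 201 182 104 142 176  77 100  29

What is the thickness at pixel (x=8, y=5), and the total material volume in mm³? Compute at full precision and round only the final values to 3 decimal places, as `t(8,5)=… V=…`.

span = t_max - t_min = 3.23 - 0.45 = 2.780
L(8,5) = 29, L_eff = 29/255 = 0.113725
t(8,5) = 3.23 - 2.780·0.113725 = 2.914
Σt over all 6·9 pixels = 1353437/12750 ≈ 106.1519216
V = pitch²·Σt = 1.84²·1353437/12750 = 359.388

t(8,5)=2.914 V=359.388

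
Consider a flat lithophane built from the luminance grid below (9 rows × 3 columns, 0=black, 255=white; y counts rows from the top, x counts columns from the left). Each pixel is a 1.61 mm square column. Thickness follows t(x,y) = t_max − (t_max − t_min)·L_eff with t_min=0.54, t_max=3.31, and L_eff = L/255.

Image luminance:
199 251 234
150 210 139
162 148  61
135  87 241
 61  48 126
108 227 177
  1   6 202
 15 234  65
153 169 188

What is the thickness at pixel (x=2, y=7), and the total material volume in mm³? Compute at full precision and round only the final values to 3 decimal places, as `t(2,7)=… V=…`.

span = t_max - t_min = 3.31 - 0.54 = 2.770
L(2,7) = 65, L_eff = 65/255 = 0.254902
t(2,7) = 3.31 - 2.770·0.254902 = 2.604
Σt over all 9·3 pixels = 613583/12750 ≈ 48.1241569
V = pitch²·Σt = 1.61²·613583/12750 = 124.743

t(2,7)=2.604 V=124.743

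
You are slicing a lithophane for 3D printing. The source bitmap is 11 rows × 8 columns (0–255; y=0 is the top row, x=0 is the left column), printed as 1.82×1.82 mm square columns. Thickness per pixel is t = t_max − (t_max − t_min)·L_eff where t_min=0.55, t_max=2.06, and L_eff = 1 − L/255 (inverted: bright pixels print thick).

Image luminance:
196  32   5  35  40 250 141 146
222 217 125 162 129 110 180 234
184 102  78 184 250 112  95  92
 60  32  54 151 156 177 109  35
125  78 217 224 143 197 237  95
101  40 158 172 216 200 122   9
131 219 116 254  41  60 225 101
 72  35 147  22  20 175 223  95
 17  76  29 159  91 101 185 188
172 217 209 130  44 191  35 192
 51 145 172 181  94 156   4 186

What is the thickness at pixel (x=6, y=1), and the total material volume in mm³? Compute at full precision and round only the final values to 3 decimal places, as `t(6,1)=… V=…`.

span = t_max - t_min = 2.06 - 0.55 = 1.510
L(6,1) = 180, L_eff = 1 - 180/255 = 0.294118 (inverted)
t(6,1) = 2.06 - 1.510·0.294118 = 1.616
Σt over all 11·8 pixels = 17377/150 ≈ 115.8466667
V = pitch²·Σt = 1.82²·17377/150 = 383.730

t(6,1)=1.616 V=383.730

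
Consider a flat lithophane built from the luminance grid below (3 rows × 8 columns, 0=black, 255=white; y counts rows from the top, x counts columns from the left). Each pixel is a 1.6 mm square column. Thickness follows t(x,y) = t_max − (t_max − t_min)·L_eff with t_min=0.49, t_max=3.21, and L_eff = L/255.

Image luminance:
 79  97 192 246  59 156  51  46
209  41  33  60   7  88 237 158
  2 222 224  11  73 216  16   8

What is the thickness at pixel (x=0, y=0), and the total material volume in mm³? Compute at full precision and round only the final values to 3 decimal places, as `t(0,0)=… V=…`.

span = t_max - t_min = 3.21 - 0.49 = 2.720
L(0,0) = 79, L_eff = 79/255 = 0.309804
t(0,0) = 3.21 - 2.720·0.309804 = 2.367
Σt over all 3·8 pixels = 18766/375 ≈ 50.0426667
V = pitch²·Σt = 1.6²·18766/375 = 128.109

t(0,0)=2.367 V=128.109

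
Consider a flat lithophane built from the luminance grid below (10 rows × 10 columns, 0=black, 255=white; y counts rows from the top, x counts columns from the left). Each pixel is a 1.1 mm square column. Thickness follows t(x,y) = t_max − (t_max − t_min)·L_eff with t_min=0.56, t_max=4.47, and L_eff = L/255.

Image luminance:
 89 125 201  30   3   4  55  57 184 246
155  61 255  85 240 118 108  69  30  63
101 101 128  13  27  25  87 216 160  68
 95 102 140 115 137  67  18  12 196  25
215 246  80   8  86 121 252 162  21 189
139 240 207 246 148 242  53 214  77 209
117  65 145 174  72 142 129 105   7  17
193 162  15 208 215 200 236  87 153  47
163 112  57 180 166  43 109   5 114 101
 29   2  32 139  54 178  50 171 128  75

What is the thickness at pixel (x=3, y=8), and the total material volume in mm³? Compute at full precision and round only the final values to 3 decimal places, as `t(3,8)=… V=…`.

t(3,8)=1.710 V=326.338

span = t_max - t_min = 4.47 - 0.56 = 3.910
L(3,8) = 180, L_eff = 180/255 = 0.705882
t(3,8) = 4.47 - 3.910·0.705882 = 1.710
Σt over all 10·10 pixels = 404551/1500 ≈ 269.7006667
V = pitch²·Σt = 1.1²·404551/1500 = 326.338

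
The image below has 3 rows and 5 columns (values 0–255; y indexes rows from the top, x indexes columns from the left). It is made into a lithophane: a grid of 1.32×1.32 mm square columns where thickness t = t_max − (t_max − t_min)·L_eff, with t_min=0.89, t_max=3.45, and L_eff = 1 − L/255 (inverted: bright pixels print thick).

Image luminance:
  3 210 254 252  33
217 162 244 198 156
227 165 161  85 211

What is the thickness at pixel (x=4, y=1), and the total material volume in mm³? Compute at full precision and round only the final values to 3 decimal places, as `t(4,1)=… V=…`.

span = t_max - t_min = 3.45 - 0.89 = 2.560
L(4,1) = 156, L_eff = 1 - 156/255 = 0.388235 (inverted)
t(4,1) = 3.45 - 2.560·0.388235 = 2.456
Σt over all 3·5 pixels = 1000393/25500 ≈ 39.2310980
V = pitch²·Σt = 1.32²·1000393/25500 = 68.356

t(4,1)=2.456 V=68.356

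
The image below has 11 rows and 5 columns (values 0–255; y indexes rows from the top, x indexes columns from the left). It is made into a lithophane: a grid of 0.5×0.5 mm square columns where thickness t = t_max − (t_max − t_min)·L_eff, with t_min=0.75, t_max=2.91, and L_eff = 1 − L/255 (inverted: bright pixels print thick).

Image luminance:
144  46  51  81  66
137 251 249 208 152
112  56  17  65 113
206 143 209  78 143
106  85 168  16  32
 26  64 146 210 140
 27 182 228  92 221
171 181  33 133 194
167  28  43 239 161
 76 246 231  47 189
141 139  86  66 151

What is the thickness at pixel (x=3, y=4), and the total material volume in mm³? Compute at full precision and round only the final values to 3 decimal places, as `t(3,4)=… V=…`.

span = t_max - t_min = 2.91 - 0.75 = 2.160
L(3,4) = 16, L_eff = 1 - 16/255 = 0.937255 (inverted)
t(3,4) = 2.91 - 2.160·0.937255 = 0.886
Σt over all 11·5 pixels = 854049/8500 ≈ 100.4763529
V = pitch²·Σt = 0.5²·854049/8500 = 25.119

t(3,4)=0.886 V=25.119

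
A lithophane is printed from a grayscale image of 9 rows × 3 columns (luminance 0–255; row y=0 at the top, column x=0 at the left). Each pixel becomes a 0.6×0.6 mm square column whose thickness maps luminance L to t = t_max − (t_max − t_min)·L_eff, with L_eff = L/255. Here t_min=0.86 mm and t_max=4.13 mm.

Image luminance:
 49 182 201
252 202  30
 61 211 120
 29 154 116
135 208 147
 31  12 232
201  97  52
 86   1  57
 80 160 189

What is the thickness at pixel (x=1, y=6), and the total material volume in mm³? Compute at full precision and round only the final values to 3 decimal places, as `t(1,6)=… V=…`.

span = t_max - t_min = 4.13 - 0.86 = 3.270
L(1,6) = 97, L_eff = 97/255 = 0.380392
t(1,6) = 4.13 - 3.270·0.380392 = 2.886
Σt over all 9·3 pixels = 29434/425 ≈ 69.2564706
V = pitch²·Σt = 0.6²·29434/425 = 24.932

t(1,6)=2.886 V=24.932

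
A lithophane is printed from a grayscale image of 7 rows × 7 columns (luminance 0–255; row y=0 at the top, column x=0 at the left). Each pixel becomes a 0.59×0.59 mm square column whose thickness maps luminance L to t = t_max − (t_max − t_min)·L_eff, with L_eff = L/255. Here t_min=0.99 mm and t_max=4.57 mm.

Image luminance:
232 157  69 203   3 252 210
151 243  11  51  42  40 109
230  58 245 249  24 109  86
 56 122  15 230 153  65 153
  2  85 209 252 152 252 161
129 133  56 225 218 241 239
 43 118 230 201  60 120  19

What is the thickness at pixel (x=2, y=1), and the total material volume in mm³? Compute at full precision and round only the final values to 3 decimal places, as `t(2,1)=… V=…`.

t(2,1)=4.416 V=45.143

span = t_max - t_min = 4.57 - 0.99 = 3.580
L(2,1) = 11, L_eff = 11/255 = 0.043137
t(2,1) = 4.57 - 3.580·0.043137 = 4.416
Σt over all 7·7 pixels = 3306961/25500 ≈ 129.6847451
V = pitch²·Σt = 0.59²·3306961/25500 = 45.143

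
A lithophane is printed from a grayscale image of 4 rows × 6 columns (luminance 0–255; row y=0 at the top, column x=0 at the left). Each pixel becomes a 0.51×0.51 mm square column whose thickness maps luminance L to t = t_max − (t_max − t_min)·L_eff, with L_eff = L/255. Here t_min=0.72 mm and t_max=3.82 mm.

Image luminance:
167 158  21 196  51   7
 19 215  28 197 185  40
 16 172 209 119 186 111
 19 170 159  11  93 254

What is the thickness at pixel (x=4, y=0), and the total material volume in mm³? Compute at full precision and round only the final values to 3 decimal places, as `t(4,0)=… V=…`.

t(4,0)=3.200 V=14.983

span = t_max - t_min = 3.82 - 0.72 = 3.100
L(4,0) = 51, L_eff = 51/255 = 0.200000
t(4,0) = 3.82 - 3.100·0.200000 = 3.200
Σt over all 4·6 pixels = 146891/2550 ≈ 57.6043137
V = pitch²·Σt = 0.51²·146891/2550 = 14.983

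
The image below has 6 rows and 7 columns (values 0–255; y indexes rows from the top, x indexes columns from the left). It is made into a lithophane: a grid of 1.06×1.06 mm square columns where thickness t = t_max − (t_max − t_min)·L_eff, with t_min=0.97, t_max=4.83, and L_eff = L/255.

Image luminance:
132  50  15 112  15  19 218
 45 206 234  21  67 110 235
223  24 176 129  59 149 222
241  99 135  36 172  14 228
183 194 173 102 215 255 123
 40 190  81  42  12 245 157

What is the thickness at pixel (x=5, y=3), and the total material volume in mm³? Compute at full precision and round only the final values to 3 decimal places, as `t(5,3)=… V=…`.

span = t_max - t_min = 4.83 - 0.97 = 3.860
L(5,3) = 14, L_eff = 14/255 = 0.054902
t(5,3) = 4.83 - 3.860·0.054902 = 4.618
Σt over all 6·7 pixels = 1544651/12750 ≈ 121.1490980
V = pitch²·Σt = 1.06²·1544651/12750 = 136.123

t(5,3)=4.618 V=136.123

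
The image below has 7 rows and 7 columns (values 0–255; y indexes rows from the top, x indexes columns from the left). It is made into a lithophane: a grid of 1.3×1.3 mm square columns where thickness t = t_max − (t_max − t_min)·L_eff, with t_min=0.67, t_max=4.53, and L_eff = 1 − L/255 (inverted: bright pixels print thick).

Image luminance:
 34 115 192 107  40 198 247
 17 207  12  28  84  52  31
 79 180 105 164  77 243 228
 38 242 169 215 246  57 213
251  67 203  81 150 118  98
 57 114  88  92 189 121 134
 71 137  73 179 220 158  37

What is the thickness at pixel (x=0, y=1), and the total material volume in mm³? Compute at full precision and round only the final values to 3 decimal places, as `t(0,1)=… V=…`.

span = t_max - t_min = 4.53 - 0.67 = 3.860
L(0,1) = 17, L_eff = 1 - 17/255 = 0.933333 (inverted)
t(0,1) = 4.53 - 3.860·0.933333 = 0.927
Σt over all 7·7 pixels = 1084251/8500 ≈ 127.5589412
V = pitch²·Σt = 1.3²·1084251/8500 = 215.575

t(0,1)=0.927 V=215.575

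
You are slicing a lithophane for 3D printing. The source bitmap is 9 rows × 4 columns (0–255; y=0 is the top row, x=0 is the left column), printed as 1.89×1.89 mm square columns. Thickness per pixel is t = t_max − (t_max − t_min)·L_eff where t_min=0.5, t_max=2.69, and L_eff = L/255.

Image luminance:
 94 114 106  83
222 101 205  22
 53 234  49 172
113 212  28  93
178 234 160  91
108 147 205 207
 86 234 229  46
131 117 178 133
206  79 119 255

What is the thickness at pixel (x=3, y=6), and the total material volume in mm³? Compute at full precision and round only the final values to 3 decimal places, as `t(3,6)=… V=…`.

t(3,6)=2.295 V=191.182

span = t_max - t_min = 2.69 - 0.5 = 2.190
L(3,6) = 46, L_eff = 46/255 = 0.180392
t(3,6) = 2.69 - 2.190·0.180392 = 2.295
Σt over all 9·4 pixels = 113732/2125 ≈ 53.5209412
V = pitch²·Σt = 1.89²·113732/2125 = 191.182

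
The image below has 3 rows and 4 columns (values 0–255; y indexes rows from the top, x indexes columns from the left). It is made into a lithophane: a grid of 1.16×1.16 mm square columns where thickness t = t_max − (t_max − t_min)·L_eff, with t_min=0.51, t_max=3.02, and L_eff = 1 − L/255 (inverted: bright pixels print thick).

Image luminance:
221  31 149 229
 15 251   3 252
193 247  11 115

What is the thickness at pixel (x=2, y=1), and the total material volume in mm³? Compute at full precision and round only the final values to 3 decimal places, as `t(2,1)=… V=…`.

t(2,1)=0.540 V=30.977

span = t_max - t_min = 3.02 - 0.51 = 2.510
L(2,1) = 3, L_eff = 1 - 3/255 = 0.988235 (inverted)
t(2,1) = 3.02 - 2.510·0.988235 = 0.540
Σt over all 3·4 pixels = 34531/1500 ≈ 23.0206667
V = pitch²·Σt = 1.16²·34531/1500 = 30.977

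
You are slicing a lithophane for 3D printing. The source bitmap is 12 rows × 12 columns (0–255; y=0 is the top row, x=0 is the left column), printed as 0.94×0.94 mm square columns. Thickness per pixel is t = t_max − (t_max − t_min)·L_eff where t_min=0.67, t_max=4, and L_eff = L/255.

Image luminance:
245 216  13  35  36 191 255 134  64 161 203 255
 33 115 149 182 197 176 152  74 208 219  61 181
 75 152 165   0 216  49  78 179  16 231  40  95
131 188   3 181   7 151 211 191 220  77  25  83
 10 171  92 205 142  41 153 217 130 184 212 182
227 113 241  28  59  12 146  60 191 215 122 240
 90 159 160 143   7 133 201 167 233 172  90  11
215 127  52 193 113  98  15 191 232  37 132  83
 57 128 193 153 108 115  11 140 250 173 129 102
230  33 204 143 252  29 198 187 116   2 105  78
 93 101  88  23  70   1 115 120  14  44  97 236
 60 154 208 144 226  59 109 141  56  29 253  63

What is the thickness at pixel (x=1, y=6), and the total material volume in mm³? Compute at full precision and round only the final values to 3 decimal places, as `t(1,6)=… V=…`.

t(1,6)=1.924 V=296.571

span = t_max - t_min = 4 - 0.67 = 3.330
L(1,6) = 159, L_eff = 159/255 = 0.623529
t(1,6) = 4 - 3.330·0.623529 = 1.924
Σt over all 12·12 pixels = 1426467/4250 ≈ 335.6392941
V = pitch²·Σt = 0.94²·1426467/4250 = 296.571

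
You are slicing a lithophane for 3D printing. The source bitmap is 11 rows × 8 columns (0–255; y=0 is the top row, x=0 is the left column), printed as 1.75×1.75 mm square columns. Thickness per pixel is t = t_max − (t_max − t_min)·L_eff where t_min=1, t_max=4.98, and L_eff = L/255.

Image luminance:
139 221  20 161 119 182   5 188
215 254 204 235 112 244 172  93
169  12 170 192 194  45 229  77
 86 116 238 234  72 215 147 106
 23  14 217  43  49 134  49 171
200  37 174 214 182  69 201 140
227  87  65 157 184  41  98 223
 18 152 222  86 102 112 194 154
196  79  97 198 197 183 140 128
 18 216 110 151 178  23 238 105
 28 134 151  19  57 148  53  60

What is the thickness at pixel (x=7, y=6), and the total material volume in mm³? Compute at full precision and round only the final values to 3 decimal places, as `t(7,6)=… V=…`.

t(7,6)=1.499 V=777.508

span = t_max - t_min = 4.98 - 1 = 3.980
L(7,6) = 223, L_eff = 223/255 = 0.874510
t(7,6) = 4.98 - 3.980·0.874510 = 1.499
Σt over all 11·8 pixels = 1618486/6375 ≈ 253.8801569
V = pitch²·Σt = 1.75²·1618486/6375 = 777.508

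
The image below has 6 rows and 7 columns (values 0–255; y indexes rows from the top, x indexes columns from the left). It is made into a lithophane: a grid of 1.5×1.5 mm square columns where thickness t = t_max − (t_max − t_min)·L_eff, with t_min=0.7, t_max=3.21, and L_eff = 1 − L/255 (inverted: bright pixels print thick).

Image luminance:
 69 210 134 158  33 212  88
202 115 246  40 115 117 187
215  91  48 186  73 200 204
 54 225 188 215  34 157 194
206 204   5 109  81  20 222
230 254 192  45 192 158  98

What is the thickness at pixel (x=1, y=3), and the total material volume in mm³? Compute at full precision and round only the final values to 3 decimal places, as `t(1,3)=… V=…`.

span = t_max - t_min = 3.21 - 0.7 = 2.510
L(1,3) = 225, L_eff = 1 - 225/255 = 0.117647 (inverted)
t(1,3) = 3.21 - 2.510·0.117647 = 2.915
Σt over all 6·7 pixels = 1131113/12750 ≈ 88.7147451
V = pitch²·Σt = 1.5²·1131113/12750 = 199.608

t(1,3)=2.915 V=199.608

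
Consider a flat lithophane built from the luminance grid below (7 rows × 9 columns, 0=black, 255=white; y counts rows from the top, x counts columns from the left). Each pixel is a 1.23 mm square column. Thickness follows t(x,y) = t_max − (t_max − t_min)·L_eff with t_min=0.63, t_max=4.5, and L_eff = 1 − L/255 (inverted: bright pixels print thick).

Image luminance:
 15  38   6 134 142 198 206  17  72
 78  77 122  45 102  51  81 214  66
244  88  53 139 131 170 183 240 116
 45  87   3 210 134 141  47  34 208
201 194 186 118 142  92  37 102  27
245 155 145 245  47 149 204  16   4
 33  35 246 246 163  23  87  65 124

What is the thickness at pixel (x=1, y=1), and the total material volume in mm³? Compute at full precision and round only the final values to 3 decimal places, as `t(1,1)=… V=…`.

span = t_max - t_min = 4.5 - 0.63 = 3.870
L(1,1) = 77, L_eff = 1 - 77/255 = 0.698039 (inverted)
t(1,1) = 4.5 - 3.870·0.698039 = 1.799
Σt over all 7·9 pixels = 1274937/8500 ≈ 149.9925882
V = pitch²·Σt = 1.23²·1274937/8500 = 226.924

t(1,1)=1.799 V=226.924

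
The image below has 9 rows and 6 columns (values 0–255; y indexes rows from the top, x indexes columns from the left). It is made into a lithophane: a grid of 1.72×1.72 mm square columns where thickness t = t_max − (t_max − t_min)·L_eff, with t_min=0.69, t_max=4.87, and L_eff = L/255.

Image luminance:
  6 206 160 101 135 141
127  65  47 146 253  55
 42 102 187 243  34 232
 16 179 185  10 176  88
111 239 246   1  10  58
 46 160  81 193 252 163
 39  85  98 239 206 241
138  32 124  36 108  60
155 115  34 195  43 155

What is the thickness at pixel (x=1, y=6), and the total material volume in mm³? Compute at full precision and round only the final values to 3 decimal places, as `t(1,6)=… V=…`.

t(1,6)=3.477 V=457.984

span = t_max - t_min = 4.87 - 0.69 = 4.180
L(1,6) = 85, L_eff = 85/255 = 0.333333
t(1,6) = 4.87 - 4.180·0.333333 = 3.477
Σt over all 9·6 pixels = 986902/6375 ≈ 154.8081569
V = pitch²·Σt = 1.72²·986902/6375 = 457.984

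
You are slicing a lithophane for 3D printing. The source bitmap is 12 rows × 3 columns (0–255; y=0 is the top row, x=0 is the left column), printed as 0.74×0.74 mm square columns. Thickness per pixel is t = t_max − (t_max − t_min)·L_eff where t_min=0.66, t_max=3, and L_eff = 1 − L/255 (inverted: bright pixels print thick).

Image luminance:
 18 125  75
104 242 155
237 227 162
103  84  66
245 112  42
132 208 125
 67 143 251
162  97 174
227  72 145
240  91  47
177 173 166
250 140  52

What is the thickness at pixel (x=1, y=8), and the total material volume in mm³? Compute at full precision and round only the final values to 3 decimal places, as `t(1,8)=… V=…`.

span = t_max - t_min = 3 - 0.66 = 2.340
L(1,8) = 72, L_eff = 1 - 72/255 = 0.717647 (inverted)
t(1,8) = 3 - 2.340·0.717647 = 1.321
Σt over all 12·3 pixels = 150642/2125 ≈ 70.8903529
V = pitch²·Σt = 0.74²·150642/2125 = 38.820

t(1,8)=1.321 V=38.820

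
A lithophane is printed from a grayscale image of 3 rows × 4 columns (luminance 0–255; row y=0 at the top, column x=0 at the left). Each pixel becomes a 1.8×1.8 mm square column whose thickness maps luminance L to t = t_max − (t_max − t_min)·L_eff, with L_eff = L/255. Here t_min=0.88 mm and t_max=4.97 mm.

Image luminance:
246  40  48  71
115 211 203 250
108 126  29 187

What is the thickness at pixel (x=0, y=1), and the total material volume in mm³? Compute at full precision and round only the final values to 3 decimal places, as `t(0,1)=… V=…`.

span = t_max - t_min = 4.97 - 0.88 = 4.090
L(0,1) = 115, L_eff = 115/255 = 0.450980
t(0,1) = 4.97 - 4.090·0.450980 = 3.125
Σt over all 3·4 pixels = 426257/12750 ≈ 33.4319216
V = pitch²·Σt = 1.8²·426257/12750 = 108.319

t(0,1)=3.125 V=108.319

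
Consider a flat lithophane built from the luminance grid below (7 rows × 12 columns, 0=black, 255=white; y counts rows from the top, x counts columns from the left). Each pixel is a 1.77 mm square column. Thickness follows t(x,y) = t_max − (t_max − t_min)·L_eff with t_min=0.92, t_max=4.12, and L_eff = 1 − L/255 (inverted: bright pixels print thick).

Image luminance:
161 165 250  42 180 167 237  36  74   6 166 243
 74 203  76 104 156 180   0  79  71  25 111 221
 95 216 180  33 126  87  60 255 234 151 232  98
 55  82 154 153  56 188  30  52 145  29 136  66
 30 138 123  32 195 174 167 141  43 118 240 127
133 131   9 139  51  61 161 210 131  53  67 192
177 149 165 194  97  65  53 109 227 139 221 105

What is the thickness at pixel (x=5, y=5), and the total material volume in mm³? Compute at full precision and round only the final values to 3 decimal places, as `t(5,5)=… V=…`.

span = t_max - t_min = 4.12 - 0.92 = 3.200
L(5,5) = 61, L_eff = 1 - 61/255 = 0.760784 (inverted)
t(5,5) = 4.12 - 3.200·0.760784 = 1.685
Σt over all 7·12 pixels = 266644/1275 ≈ 209.1325490
V = pitch²·Σt = 1.77²·266644/1275 = 655.191

t(5,5)=1.685 V=655.191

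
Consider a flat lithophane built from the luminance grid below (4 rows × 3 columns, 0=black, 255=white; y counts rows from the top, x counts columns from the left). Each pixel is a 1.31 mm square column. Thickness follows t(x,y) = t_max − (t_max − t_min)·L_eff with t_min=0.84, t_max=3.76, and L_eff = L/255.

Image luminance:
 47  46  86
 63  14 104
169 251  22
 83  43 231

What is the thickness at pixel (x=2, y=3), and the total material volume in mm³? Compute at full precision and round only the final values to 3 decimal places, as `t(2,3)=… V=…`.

t(2,3)=1.115 V=54.655

span = t_max - t_min = 3.76 - 0.84 = 2.920
L(2,3) = 231, L_eff = 231/255 = 0.905882
t(2,3) = 3.76 - 2.920·0.905882 = 1.115
Σt over all 4·3 pixels = 203033/6375 ≈ 31.8483137
V = pitch²·Σt = 1.31²·203033/6375 = 54.655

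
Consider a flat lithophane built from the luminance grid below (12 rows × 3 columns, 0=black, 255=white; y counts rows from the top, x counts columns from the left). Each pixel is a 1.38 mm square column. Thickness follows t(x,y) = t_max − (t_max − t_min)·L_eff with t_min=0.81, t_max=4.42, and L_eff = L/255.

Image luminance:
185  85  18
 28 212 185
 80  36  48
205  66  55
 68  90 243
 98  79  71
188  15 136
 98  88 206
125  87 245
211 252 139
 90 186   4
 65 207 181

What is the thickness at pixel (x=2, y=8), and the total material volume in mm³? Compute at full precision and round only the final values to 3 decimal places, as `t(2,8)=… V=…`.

span = t_max - t_min = 4.42 - 0.81 = 3.610
L(2,8) = 245, L_eff = 245/255 = 0.960784
t(2,8) = 4.42 - 3.610·0.960784 = 0.952
Σt over all 12·3 pixels = 495637/5100 ≈ 97.1837255
V = pitch²·Σt = 1.38²·495637/5100 = 185.077

t(2,8)=0.952 V=185.077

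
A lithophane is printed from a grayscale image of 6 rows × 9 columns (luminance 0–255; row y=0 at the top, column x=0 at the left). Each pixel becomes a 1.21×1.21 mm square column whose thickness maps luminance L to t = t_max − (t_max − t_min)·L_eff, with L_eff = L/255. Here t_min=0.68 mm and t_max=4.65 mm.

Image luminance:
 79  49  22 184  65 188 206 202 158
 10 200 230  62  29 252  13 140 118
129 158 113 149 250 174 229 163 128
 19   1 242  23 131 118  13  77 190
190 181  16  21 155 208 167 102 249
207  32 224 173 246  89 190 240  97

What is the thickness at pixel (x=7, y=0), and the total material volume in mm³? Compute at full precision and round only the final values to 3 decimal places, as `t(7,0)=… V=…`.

span = t_max - t_min = 4.65 - 0.68 = 3.970
L(7,0) = 202, L_eff = 202/255 = 0.792157
t(7,0) = 4.65 - 3.970·0.792157 = 1.505
Σt over all 6·9 pixels = 3504553/25500 ≈ 137.4334510
V = pitch²·Σt = 1.21²·3504553/25500 = 201.216

t(7,0)=1.505 V=201.216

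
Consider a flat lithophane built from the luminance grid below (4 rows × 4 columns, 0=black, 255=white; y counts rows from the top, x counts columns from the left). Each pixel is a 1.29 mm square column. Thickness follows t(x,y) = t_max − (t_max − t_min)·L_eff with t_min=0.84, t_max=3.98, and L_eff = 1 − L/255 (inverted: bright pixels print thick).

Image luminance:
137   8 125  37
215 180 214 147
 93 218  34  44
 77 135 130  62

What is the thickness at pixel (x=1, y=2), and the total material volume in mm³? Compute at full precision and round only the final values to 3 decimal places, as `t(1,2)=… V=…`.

t(1,2)=3.524 V=60.397

span = t_max - t_min = 3.98 - 0.84 = 3.140
L(1,2) = 218, L_eff = 1 - 218/255 = 0.145098 (inverted)
t(1,2) = 3.98 - 3.140·0.145098 = 3.524
Σt over all 4·4 pixels = 231376/6375 ≈ 36.2942745
V = pitch²·Σt = 1.29²·231376/6375 = 60.397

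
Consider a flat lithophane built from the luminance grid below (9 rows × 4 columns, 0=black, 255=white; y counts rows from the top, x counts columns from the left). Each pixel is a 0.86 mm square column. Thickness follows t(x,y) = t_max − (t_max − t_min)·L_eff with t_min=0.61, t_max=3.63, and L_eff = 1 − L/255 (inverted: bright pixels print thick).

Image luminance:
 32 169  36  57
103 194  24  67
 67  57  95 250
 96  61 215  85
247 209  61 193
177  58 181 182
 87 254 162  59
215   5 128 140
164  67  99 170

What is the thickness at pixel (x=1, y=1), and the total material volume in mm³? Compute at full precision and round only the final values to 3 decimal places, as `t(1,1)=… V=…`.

span = t_max - t_min = 3.63 - 0.61 = 3.020
L(1,1) = 194, L_eff = 1 - 194/255 = 0.239216 (inverted)
t(1,1) = 3.63 - 3.020·0.239216 = 2.908
Σt over all 9·4 pixels = 477178/6375 ≈ 74.8514510
V = pitch²·Σt = 0.86²·477178/6375 = 55.360

t(1,1)=2.908 V=55.360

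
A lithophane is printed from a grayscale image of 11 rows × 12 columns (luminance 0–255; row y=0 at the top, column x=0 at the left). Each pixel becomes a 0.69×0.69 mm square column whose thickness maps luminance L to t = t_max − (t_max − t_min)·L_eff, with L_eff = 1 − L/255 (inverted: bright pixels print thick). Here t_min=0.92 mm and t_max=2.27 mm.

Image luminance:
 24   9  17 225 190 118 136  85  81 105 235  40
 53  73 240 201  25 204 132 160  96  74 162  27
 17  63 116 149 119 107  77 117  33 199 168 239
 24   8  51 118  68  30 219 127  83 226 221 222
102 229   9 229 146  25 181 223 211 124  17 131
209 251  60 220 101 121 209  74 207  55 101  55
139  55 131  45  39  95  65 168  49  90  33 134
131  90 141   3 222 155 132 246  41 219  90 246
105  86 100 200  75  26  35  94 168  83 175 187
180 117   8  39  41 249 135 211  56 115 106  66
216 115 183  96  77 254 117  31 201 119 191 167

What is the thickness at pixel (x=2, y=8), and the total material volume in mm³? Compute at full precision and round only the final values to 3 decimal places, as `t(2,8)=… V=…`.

span = t_max - t_min = 2.27 - 0.92 = 1.350
L(2,8) = 100, L_eff = 1 - 100/255 = 0.607843 (inverted)
t(2,8) = 2.27 - 1.350·0.607843 = 1.449
Σt over all 11·12 pixels = 175161/850 ≈ 206.0717647
V = pitch²·Σt = 0.69²·175161/850 = 98.111

t(2,8)=1.449 V=98.111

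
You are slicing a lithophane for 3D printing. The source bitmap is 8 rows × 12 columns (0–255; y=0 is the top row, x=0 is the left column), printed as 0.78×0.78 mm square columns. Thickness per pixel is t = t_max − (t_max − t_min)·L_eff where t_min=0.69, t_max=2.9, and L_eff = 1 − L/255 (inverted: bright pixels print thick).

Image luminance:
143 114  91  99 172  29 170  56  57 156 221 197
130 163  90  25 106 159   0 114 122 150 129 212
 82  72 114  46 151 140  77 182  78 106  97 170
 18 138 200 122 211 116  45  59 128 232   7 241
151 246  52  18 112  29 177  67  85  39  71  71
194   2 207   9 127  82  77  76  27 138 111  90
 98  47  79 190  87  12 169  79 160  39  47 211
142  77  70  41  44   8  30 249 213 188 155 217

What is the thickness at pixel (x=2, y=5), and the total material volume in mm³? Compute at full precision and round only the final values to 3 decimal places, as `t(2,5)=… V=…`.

span = t_max - t_min = 2.9 - 0.69 = 2.210
L(2,5) = 207, L_eff = 1 - 207/255 = 0.188235 (inverted)
t(2,5) = 2.9 - 2.210·0.188235 = 2.484
Σt over all 8·12 pixels = 158.514
V = pitch²·Σt = 0.78²·158.514 = 96.440

t(2,5)=2.484 V=96.440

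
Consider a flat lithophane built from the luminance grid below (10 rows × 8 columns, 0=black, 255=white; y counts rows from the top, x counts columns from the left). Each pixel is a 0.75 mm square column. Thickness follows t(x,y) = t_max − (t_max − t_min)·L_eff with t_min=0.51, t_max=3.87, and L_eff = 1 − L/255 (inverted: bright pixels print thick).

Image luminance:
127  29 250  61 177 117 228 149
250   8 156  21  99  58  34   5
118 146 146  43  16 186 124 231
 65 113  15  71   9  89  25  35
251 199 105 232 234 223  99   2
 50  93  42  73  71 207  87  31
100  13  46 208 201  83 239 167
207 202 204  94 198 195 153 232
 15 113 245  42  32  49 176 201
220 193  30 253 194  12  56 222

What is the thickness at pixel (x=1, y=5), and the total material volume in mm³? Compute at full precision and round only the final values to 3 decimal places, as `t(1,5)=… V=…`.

span = t_max - t_min = 3.87 - 0.51 = 3.360
L(1,5) = 93, L_eff = 1 - 93/255 = 0.635294 (inverted)
t(1,5) = 3.87 - 3.360·0.635294 = 1.735
Σt over all 10·8 pixels = 72192/425 ≈ 169.8635294
V = pitch²·Σt = 0.75²·72192/425 = 95.548

t(1,5)=1.735 V=95.548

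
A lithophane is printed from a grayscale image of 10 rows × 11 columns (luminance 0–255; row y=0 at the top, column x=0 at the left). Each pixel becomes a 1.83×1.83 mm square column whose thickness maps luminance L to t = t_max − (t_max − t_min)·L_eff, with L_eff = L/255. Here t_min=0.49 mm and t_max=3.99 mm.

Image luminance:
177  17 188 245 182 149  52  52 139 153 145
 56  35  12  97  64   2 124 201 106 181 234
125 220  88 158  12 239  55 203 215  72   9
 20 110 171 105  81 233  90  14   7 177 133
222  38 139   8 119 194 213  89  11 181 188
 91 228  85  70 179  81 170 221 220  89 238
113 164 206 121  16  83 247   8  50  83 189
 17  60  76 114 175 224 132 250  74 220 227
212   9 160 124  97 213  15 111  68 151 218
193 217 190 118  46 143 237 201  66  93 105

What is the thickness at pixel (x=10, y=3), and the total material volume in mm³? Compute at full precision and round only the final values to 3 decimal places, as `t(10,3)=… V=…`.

t(10,3)=2.165 V=823.652

span = t_max - t_min = 3.99 - 0.49 = 3.500
L(10,3) = 133, L_eff = 133/255 = 0.521569
t(10,3) = 3.99 - 3.500·0.521569 = 2.165
Σt over all 10·11 pixels = 41811/170 ≈ 245.9470588
V = pitch²·Σt = 1.83²·41811/170 = 823.652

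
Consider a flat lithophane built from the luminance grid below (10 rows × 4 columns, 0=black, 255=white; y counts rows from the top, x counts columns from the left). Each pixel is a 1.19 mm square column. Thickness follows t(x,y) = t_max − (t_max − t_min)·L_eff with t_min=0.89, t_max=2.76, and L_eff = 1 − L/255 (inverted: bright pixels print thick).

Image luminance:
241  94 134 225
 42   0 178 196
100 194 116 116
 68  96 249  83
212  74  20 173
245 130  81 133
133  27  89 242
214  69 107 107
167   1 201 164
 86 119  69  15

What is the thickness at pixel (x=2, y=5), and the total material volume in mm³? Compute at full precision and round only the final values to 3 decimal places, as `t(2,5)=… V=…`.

span = t_max - t_min = 2.76 - 0.89 = 1.870
L(2,5) = 81, L_eff = 1 - 81/255 = 0.682353 (inverted)
t(2,5) = 2.76 - 1.870·0.682353 = 1.484
Σt over all 10·4 pixels = 72.34
V = pitch²·Σt = 1.19²·72.34 = 102.441

t(2,5)=1.484 V=102.441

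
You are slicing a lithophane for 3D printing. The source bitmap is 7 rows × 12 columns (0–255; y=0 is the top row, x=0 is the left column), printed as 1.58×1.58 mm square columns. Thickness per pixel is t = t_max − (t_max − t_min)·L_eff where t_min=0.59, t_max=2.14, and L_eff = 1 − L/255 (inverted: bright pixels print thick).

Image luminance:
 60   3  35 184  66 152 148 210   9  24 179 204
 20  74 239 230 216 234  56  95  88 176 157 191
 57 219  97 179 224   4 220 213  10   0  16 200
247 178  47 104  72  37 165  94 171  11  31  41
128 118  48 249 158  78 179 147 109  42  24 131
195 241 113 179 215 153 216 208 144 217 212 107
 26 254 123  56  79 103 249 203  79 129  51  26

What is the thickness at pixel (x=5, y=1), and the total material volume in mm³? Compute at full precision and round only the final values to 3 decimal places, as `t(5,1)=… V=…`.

span = t_max - t_min = 2.14 - 0.59 = 1.550
L(5,1) = 234, L_eff = 1 - 234/255 = 0.082353 (inverted)
t(5,1) = 2.14 - 1.550·0.082353 = 2.012
Σt over all 7·12 pixels = 8584/75 ≈ 114.4533333
V = pitch²·Σt = 1.58²·8584/75 = 285.721

t(5,1)=2.012 V=285.721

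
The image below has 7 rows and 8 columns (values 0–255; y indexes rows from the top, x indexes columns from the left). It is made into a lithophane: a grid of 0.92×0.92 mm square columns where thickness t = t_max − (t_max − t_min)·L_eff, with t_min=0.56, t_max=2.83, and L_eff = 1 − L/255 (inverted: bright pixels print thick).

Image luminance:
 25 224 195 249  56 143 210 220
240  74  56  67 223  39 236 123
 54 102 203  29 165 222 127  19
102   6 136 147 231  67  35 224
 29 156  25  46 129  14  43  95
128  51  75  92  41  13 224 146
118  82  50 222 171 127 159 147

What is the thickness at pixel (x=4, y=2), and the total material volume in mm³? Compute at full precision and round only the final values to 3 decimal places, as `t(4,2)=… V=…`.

span = t_max - t_min = 2.83 - 0.56 = 2.270
L(4,2) = 165, L_eff = 1 - 165/255 = 0.352941 (inverted)
t(4,2) = 2.83 - 2.270·0.352941 = 2.029
Σt over all 7·8 pixels = 576286/6375 ≈ 90.3978039
V = pitch²·Σt = 0.92²·576286/6375 = 76.513

t(4,2)=2.029 V=76.513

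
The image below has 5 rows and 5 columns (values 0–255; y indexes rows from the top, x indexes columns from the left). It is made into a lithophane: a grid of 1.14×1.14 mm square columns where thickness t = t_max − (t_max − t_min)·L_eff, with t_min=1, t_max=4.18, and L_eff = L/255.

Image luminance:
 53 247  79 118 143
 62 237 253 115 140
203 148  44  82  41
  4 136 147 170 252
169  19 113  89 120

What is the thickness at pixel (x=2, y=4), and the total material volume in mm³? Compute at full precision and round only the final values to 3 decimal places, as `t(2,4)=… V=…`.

t(2,4)=2.771 V=84.206

span = t_max - t_min = 4.18 - 1 = 3.180
L(2,4) = 113, L_eff = 113/255 = 0.443137
t(2,4) = 4.18 - 3.180·0.443137 = 2.771
Σt over all 5·5 pixels = 275373/4250 ≈ 64.7936471
V = pitch²·Σt = 1.14²·275373/4250 = 84.206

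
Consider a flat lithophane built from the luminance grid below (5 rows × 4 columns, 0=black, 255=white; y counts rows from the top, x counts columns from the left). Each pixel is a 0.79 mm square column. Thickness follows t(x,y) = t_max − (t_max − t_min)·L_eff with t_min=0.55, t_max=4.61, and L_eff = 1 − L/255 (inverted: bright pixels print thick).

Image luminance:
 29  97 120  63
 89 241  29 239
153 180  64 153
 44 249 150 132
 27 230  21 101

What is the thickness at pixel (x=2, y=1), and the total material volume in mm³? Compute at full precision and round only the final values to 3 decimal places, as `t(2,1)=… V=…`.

t(2,1)=1.012 V=30.822

span = t_max - t_min = 4.61 - 0.55 = 4.060
L(2,1) = 29, L_eff = 1 - 29/255 = 0.886275 (inverted)
t(2,1) = 4.61 - 4.060·0.886275 = 1.012
Σt over all 5·4 pixels = 629683/12750 ≈ 49.3869020
V = pitch²·Σt = 0.79²·629683/12750 = 30.822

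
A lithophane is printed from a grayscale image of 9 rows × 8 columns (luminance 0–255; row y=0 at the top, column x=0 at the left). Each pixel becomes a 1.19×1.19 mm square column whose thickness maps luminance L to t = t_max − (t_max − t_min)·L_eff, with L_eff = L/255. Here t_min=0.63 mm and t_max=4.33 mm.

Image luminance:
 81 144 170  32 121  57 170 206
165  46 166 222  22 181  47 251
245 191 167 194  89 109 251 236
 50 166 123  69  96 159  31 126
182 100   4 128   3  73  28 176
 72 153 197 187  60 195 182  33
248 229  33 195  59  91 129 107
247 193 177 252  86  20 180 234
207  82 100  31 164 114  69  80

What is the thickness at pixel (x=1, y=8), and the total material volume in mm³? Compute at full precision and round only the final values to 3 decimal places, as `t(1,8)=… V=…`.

t(1,8)=3.140 V=246.633

span = t_max - t_min = 4.33 - 0.63 = 3.700
L(1,8) = 82, L_eff = 82/255 = 0.321569
t(1,8) = 4.33 - 3.700·0.321569 = 3.140
Σt over all 9·8 pixels = 148039/850 ≈ 174.1635294
V = pitch²·Σt = 1.19²·148039/850 = 246.633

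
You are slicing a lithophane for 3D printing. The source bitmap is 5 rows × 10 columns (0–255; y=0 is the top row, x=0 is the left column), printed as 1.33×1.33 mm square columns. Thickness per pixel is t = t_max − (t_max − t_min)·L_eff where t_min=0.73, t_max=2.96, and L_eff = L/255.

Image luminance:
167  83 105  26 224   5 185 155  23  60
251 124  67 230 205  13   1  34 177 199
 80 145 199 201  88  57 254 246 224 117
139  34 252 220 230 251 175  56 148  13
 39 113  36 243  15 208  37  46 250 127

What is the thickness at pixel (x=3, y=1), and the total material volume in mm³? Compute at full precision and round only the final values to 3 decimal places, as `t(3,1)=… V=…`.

span = t_max - t_min = 2.96 - 0.73 = 2.230
L(3,1) = 230, L_eff = 230/255 = 0.901961
t(3,1) = 2.96 - 2.230·0.901961 = 0.949
Σt over all 5·10 pixels = 2307329/25500 ≈ 90.4834902
V = pitch²·Σt = 1.33²·2307329/25500 = 160.056

t(3,1)=0.949 V=160.056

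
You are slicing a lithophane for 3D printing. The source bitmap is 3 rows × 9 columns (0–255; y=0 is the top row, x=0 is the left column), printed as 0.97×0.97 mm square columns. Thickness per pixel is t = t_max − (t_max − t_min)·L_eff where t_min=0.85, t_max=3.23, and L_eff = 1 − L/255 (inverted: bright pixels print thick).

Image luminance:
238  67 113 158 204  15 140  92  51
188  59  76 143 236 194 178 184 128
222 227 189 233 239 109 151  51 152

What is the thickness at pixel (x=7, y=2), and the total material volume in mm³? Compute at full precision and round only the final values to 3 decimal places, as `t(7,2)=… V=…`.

span = t_max - t_min = 3.23 - 0.85 = 2.380
L(7,2) = 51, L_eff = 1 - 51/255 = 0.800000 (inverted)
t(7,2) = 3.23 - 2.380·0.800000 = 1.326
Σt over all 3·9 pixels = 90943/1500 ≈ 60.6286667
V = pitch²·Σt = 0.97²·90943/1500 = 57.046

t(7,2)=1.326 V=57.046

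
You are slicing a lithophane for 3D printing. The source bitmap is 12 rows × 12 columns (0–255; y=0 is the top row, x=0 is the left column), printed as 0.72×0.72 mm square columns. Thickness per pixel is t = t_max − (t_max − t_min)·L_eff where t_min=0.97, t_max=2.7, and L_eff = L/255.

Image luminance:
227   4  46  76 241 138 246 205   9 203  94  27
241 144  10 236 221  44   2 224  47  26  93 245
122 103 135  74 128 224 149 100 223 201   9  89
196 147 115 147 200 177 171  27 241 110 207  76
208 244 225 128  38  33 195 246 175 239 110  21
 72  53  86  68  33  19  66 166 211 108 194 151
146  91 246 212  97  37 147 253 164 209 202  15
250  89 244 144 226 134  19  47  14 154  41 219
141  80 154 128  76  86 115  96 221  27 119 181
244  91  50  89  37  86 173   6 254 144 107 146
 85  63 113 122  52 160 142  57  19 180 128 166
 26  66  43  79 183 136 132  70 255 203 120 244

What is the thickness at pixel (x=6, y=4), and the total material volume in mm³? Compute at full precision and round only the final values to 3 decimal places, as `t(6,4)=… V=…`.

t(6,4)=1.377 V=136.124

span = t_max - t_min = 2.7 - 0.97 = 1.730
L(6,4) = 195, L_eff = 195/255 = 0.764706
t(6,4) = 2.7 - 1.730·0.764706 = 1.377
Σt over all 12·12 pixels = 1673977/6375 ≈ 262.5846275
V = pitch²·Σt = 0.72²·1673977/6375 = 136.124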